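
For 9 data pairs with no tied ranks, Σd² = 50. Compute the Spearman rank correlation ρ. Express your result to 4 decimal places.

ρ = 1 − 6Σd² / [n(n²−1)] = 1 − 6×50 / (9×80)
  = 1 − 300/720 = 1 − 0.41667 ≈ 0.5833

0.5833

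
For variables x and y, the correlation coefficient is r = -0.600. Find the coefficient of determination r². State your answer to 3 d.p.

0.360

r² = (-0.600)² = 0.360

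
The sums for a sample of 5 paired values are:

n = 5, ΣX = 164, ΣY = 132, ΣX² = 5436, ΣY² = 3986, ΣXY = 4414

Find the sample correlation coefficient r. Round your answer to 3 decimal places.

r = (nΣXY − ΣXΣY) / √[(nΣX² − (ΣX)²)(nΣY² − (ΣY)²)]
Numerator: 5×4414 − 164×132 = 422
Denominator: √[(27180 − 26896)(19930 − 17424)] = √[284 × 2506] = 843.6255
r = 422 / 843.6255 ≈ 0.500

0.500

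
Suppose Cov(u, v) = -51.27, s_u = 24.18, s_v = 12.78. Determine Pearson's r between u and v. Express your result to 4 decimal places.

r = Cov(u,v) / (s_u · s_v) = -51.27 / (24.18 × 12.78)
  = -51.27 / 309.0204 ≈ -0.1659

-0.1659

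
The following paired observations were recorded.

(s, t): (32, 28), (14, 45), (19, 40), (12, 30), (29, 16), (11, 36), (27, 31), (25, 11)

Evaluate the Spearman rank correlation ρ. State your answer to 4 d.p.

-0.5476

Rank s: 8, 3, 4, 2, 7, 1, 6, 5
Rank t: 3, 8, 7, 4, 2, 6, 5, 1
d = rank(s) − rank(t): 5, -5, -3, -2, 5, -5, 1, 4; Σd² = 130
ρ = 1 − 6Σd² / [n(n²−1)] = 1 − 6×130 / (8×63) = 1 − 780/504 ≈ -0.5476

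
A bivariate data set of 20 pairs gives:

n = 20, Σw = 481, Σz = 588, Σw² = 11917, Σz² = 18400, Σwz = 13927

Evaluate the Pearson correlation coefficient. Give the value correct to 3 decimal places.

r = (nΣwz − ΣwΣz) / √[(nΣw² − (Σw)²)(nΣz² − (Σz)²)]
Numerator: 20×13927 − 481×588 = -4288
Denominator: √[(238340 − 231361)(368000 − 345744)] = √[6979 × 22256] = 12462.9300
r = -4288 / 12462.9300 ≈ -0.344

-0.344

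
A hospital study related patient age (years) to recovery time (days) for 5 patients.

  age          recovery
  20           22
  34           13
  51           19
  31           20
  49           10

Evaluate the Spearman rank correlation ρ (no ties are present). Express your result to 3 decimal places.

Rank age: 1, 3, 5, 2, 4
Rank recovery: 5, 2, 3, 4, 1
d = rank(age) − rank(recovery): -4, 1, 2, -2, 3; Σd² = 34
ρ = 1 − 6Σd² / [n(n²−1)] = 1 − 6×34 / (5×24) = 1 − 204/120 ≈ -0.700

-0.700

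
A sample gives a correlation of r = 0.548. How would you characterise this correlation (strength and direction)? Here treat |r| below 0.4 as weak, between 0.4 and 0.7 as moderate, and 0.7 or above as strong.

r = 0.548 > 0 so the relationship is positive.
|r| = 0.548, which falls in the moderate range.

moderate positive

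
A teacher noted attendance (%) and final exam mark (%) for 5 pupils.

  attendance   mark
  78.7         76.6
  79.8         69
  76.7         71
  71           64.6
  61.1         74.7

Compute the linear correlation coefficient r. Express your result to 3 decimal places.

n = 5, Σx = 367.3, Σy = 355.9, Σx² = 27218.83, Σy² = 25422.81, Σxy = 26131.09
nΣxy − ΣxΣy = 130655.45 − 130722.07 = -66.62
nΣx² − (Σx)² = 136094.15 − 134909.29 = 1184.86; nΣy² − (Σy)² = 127114.05 − 126664.81 = 449.24
r = -66.62 / √(1184.86 × 449.24) = -66.62 / 729.5797 ≈ -0.091

-0.091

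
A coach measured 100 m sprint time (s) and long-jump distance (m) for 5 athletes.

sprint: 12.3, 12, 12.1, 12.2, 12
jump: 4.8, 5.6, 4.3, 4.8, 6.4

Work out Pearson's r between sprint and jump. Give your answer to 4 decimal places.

n = 5, Σx = 60.6, Σy = 25.9, Σx² = 734.54, Σy² = 136.89, Σxy = 313.63
nΣxy − ΣxΣy = 1568.15 − 1569.54 = -1.39
nΣx² − (Σx)² = 3672.7 − 3672.36 = 0.34; nΣy² − (Σy)² = 684.45 − 670.81 = 13.64
r = -1.39 / √(0.34 × 13.64) = -1.39 / 2.1535 ≈ -0.6455

-0.6455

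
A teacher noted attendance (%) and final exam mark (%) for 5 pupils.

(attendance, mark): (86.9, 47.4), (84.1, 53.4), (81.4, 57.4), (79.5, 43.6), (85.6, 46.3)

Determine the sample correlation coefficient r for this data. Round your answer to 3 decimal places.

-0.066

n = 5, Σx = 417.5, Σy = 248.1, Σx² = 34897.99, Σy² = 12437.73, Σxy = 20711.84
nΣxy − ΣxΣy = 103559.2 − 103581.75 = -22.55
nΣx² − (Σx)² = 174489.95 − 174306.25 = 183.7; nΣy² − (Σy)² = 62188.65 − 61553.61 = 635.04
r = -22.55 / √(183.7 × 635.04) = -22.55 / 341.5507 ≈ -0.066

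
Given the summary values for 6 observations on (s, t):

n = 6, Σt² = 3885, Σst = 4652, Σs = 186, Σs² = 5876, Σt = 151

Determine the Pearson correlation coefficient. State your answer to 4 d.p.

r = (nΣst − ΣsΣt) / √[(nΣs² − (Σs)²)(nΣt² − (Σt)²)]
Numerator: 6×4652 − 186×151 = -174
Denominator: √[(35256 − 34596)(23310 − 22801)] = √[660 × 509] = 579.6033
r = -174 / 579.6033 ≈ -0.3002

-0.3002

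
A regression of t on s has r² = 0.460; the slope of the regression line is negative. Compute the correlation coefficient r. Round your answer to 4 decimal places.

-0.6782

|r| = √0.460 = 0.6782
The association is negative, so r = −0.6782.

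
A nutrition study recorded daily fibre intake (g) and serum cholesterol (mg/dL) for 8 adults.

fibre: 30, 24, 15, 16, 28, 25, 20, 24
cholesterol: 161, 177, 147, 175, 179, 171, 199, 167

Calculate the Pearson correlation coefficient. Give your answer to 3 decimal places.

n = 8, Σx = 182, Σy = 1376, Σx² = 4342, Σy² = 238256, Σxy = 31358
nΣxy − ΣxΣy = 250864 − 250432 = 432
nΣx² − (Σx)² = 34736 − 33124 = 1612; nΣy² − (Σy)² = 1906048 − 1893376 = 12672
r = 432 / √(1612 × 12672) = 432 / 4519.6531 ≈ 0.096

0.096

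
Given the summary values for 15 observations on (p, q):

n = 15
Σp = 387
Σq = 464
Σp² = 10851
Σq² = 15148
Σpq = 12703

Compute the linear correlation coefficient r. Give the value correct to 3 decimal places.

r = (nΣpq − ΣpΣq) / √[(nΣp² − (Σp)²)(nΣq² − (Σq)²)]
Numerator: 15×12703 − 387×464 = 10977
Denominator: √[(162765 − 149769)(227220 − 215296)] = √[12996 × 11924] = 12448.4659
r = 10977 / 12448.4659 ≈ 0.882

0.882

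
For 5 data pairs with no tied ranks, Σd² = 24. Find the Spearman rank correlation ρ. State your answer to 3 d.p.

-0.200

ρ = 1 − 6Σd² / [n(n²−1)] = 1 − 6×24 / (5×24)
  = 1 − 144/120 = 1 − 1.2000 ≈ -0.200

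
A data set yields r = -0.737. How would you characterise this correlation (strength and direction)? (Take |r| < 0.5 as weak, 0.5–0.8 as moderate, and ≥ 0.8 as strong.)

moderate negative

r = -0.737 < 0 so the relationship is negative.
|r| = 0.737, which falls in the moderate range.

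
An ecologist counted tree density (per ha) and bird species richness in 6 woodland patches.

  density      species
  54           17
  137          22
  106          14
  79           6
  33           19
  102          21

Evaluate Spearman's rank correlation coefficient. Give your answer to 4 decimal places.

0.3143

Rank density: 2, 6, 5, 3, 1, 4
Rank species: 3, 6, 2, 1, 4, 5
d = rank(density) − rank(species): -1, 0, 3, 2, -3, -1; Σd² = 24
ρ = 1 − 6Σd² / [n(n²−1)] = 1 − 6×24 / (6×35) = 1 − 144/210 ≈ 0.3143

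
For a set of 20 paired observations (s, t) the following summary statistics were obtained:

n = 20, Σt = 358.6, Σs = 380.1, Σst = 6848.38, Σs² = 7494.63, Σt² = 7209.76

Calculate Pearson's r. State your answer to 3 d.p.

r = (nΣst − ΣsΣt) / √[(nΣs² − (Σs)²)(nΣt² − (Σt)²)]
Numerator: 20×6848.38 − 380.1×358.6 = 663.74
Denominator: √[(149892.6 − 144476.01)(144195.2 − 128593.96)] = √[5416.59 × 15601.24] = 9192.6884
r = 663.74 / 9192.6884 ≈ 0.072

0.072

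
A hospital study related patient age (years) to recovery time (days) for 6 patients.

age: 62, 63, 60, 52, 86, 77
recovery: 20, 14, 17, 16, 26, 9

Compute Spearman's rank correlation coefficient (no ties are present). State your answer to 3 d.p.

0.086

Rank age: 3, 4, 2, 1, 6, 5
Rank recovery: 5, 2, 4, 3, 6, 1
d = rank(age) − rank(recovery): -2, 2, -2, -2, 0, 4; Σd² = 32
ρ = 1 − 6Σd² / [n(n²−1)] = 1 − 6×32 / (6×35) = 1 − 192/210 ≈ 0.086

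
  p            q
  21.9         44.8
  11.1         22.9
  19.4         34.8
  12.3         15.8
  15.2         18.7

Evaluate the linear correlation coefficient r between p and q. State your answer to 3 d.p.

0.895

n = 5, Σp = 79.9, Σq = 137, Σp² = 1361.51, Σq² = 4341.82, Σpq = 2389.01
nΣpq − ΣpΣq = 11945.05 − 10946.3 = 998.75
nΣp² − (Σp)² = 6807.55 − 6384.01 = 423.54; nΣq² − (Σq)² = 21709.1 − 18769 = 2940.1
r = 998.75 / √(423.54 × 2940.1) = 998.75 / 1115.9077 ≈ 0.895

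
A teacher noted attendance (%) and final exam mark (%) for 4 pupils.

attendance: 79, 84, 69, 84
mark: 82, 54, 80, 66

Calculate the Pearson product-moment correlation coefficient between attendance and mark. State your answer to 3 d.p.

-0.720

n = 4, Σx = 316, Σy = 282, Σx² = 25114, Σy² = 20396, Σxy = 22078
nΣxy − ΣxΣy = 88312 − 89112 = -800
nΣx² − (Σx)² = 100456 − 99856 = 600; nΣy² − (Σy)² = 81584 − 79524 = 2060
r = -800 / √(600 × 2060) = -800 / 1111.7554 ≈ -0.720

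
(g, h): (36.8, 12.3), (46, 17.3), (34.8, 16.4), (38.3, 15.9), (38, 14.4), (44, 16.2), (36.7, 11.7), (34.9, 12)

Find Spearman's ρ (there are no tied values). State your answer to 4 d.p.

Rank g: 4, 8, 1, 6, 5, 7, 3, 2
Rank h: 3, 8, 7, 5, 4, 6, 1, 2
d = rank(g) − rank(h): 1, 0, -6, 1, 1, 1, 2, 0; Σd² = 44
ρ = 1 − 6Σd² / [n(n²−1)] = 1 − 6×44 / (8×63) = 1 − 264/504 ≈ 0.4762

0.4762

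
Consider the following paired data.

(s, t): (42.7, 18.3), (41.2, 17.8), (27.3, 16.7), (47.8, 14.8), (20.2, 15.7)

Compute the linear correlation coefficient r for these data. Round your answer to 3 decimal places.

n = 5, Σs = 179.2, Σt = 83.3, Σs² = 6958.9, Σt² = 1396.15, Σst = 2995.26
nΣst − ΣsΣt = 14976.3 − 14927.36 = 48.94
nΣs² − (Σs)² = 34794.5 − 32112.64 = 2681.86; nΣt² − (Σt)² = 6980.75 − 6938.89 = 41.86
r = 48.94 / √(2681.86 × 41.86) = 48.94 / 335.0562 ≈ 0.146

0.146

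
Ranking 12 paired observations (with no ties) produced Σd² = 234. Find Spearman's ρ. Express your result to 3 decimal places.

ρ = 1 − 6Σd² / [n(n²−1)] = 1 − 6×234 / (12×143)
  = 1 − 1404/1716 = 1 − 0.8182 ≈ 0.182

0.182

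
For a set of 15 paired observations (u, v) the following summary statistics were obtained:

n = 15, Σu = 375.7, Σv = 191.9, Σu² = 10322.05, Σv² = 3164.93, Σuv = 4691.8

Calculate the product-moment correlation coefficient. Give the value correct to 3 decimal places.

r = (nΣuv − ΣuΣv) / √[(nΣu² − (Σu)²)(nΣv² − (Σv)²)]
Numerator: 15×4691.8 − 375.7×191.9 = -1719.83
Denominator: √[(154830.75 − 141150.49)(47473.95 − 36825.61)] = √[13680.26 × 10648.34] = 12069.4681
r = -1719.83 / 12069.4681 ≈ -0.142

-0.142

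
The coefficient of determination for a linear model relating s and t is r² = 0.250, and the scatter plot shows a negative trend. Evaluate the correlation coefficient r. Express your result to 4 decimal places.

-0.5000

|r| = √0.250 = 0.5000
The association is negative, so r = −0.5000.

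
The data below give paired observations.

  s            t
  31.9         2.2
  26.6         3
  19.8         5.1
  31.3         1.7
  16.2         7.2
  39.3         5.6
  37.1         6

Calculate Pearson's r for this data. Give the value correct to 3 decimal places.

n = 7, Σs = 202.2, Σt = 30.8, Σs² = 6280.24, Σt² = 161.94, Σst = 863.49
nΣst − ΣsΣt = 6044.43 − 6227.76 = -183.33
nΣs² − (Σs)² = 43961.68 − 40884.84 = 3076.84; nΣt² − (Σt)² = 1133.58 − 948.64 = 184.94
r = -183.33 / √(3076.84 × 184.94) = -183.33 / 754.3413 ≈ -0.243

-0.243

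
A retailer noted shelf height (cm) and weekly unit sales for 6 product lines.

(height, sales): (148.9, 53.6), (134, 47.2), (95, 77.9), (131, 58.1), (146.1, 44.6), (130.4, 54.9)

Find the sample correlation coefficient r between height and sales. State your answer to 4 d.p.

-0.9046

n = 6, Σx = 785.4, Σy = 336.3, Σx² = 104662.58, Σy² = 19547.99, Σxy = 42992.46
nΣxy − ΣxΣy = 257954.76 − 264130.02 = -6175.26
nΣx² − (Σx)² = 627975.48 − 616853.16 = 11122.32; nΣy² − (Σy)² = 117287.94 − 113097.69 = 4190.25
r = -6175.26 / √(11122.32 × 4190.25) = -6175.26 / 6826.8076 ≈ -0.9046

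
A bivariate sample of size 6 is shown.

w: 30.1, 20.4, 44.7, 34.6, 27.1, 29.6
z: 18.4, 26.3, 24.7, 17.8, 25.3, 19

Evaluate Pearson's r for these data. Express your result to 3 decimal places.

n = 6, Σw = 186.5, Σz = 131.5, Σw² = 6127.99, Σz² = 2958.27, Σwz = 4058.36
nΣwz − ΣwΣz = 24350.16 − 24524.75 = -174.59
nΣw² − (Σw)² = 36767.94 − 34782.25 = 1985.69; nΣz² − (Σz)² = 17749.62 − 17292.25 = 457.37
r = -174.59 / √(1985.69 × 457.37) = -174.59 / 952.9927 ≈ -0.183

-0.183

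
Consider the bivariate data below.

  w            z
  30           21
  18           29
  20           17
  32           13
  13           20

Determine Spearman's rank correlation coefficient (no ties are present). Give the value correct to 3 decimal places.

-0.500

Rank w: 4, 2, 3, 5, 1
Rank z: 4, 5, 2, 1, 3
d = rank(w) − rank(z): 0, -3, 1, 4, -2; Σd² = 30
ρ = 1 − 6Σd² / [n(n²−1)] = 1 − 6×30 / (5×24) = 1 − 180/120 ≈ -0.500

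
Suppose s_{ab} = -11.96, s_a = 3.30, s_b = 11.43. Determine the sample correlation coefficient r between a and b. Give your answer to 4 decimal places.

r = Cov(a,b) / (s_a · s_b) = -11.96 / (3.30 × 11.43)
  = -11.96 / 37.7190 ≈ -0.3171

-0.3171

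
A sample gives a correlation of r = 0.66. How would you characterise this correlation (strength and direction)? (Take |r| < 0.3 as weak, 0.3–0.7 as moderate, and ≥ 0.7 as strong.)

r = 0.66 > 0 so the relationship is positive.
|r| = 0.66, which falls in the moderate range.

moderate positive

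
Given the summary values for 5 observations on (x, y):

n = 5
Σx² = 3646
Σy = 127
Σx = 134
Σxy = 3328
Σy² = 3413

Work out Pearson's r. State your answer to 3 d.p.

-0.746

r = (nΣxy − ΣxΣy) / √[(nΣx² − (Σx)²)(nΣy² − (Σy)²)]
Numerator: 5×3328 − 134×127 = -378
Denominator: √[(18230 − 17956)(17065 − 16129)] = √[274 × 936] = 506.4227
r = -378 / 506.4227 ≈ -0.746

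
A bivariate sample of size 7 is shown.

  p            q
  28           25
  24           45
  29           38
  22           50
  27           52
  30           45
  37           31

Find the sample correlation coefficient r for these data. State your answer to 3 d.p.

-0.575

n = 7, Σp = 197, Σq = 286, Σp² = 5683, Σq² = 12284, Σpq = 7883
nΣpq − ΣpΣq = 55181 − 56342 = -1161
nΣp² − (Σp)² = 39781 − 38809 = 972; nΣq² − (Σq)² = 85988 − 81796 = 4192
r = -1161 / √(972 × 4192) = -1161 / 2018.5698 ≈ -0.575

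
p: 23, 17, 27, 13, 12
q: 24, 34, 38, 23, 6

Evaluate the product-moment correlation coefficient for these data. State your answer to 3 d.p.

0.707

n = 5, Σp = 92, Σq = 125, Σp² = 1860, Σq² = 3741, Σpq = 2527
nΣpq − ΣpΣq = 12635 − 11500 = 1135
nΣp² − (Σp)² = 9300 − 8464 = 836; nΣq² − (Σq)² = 18705 − 15625 = 3080
r = 1135 / √(836 × 3080) = 1135 / 1604.6433 ≈ 0.707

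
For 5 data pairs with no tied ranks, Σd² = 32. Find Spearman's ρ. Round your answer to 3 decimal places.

-0.600

ρ = 1 − 6Σd² / [n(n²−1)] = 1 − 6×32 / (5×24)
  = 1 − 192/120 = 1 − 1.6000 ≈ -0.600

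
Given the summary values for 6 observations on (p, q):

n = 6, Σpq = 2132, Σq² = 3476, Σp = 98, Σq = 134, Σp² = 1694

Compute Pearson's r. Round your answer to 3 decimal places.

r = (nΣpq − ΣpΣq) / √[(nΣp² − (Σp)²)(nΣq² − (Σq)²)]
Numerator: 6×2132 − 98×134 = -340
Denominator: √[(10164 − 9604)(20856 − 17956)] = √[560 × 2900] = 1274.3626
r = -340 / 1274.3626 ≈ -0.267

-0.267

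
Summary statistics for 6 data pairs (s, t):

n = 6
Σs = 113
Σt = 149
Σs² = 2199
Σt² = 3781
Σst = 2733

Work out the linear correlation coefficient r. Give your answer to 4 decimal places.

-0.9669

r = (nΣst − ΣsΣt) / √[(nΣs² − (Σs)²)(nΣt² − (Σt)²)]
Numerator: 6×2733 − 113×149 = -439
Denominator: √[(13194 − 12769)(22686 − 22201)] = √[425 × 485] = 454.0099
r = -439 / 454.0099 ≈ -0.9669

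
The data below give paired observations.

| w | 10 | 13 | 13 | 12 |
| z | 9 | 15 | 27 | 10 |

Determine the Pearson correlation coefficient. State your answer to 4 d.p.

n = 4, Σw = 48, Σz = 61, Σw² = 582, Σz² = 1135, Σwz = 756
nΣwz − ΣwΣz = 3024 − 2928 = 96
nΣw² − (Σw)² = 2328 − 2304 = 24; nΣz² − (Σz)² = 4540 − 3721 = 819
r = 96 / √(24 × 819) = 96 / 140.1999 ≈ 0.6847

0.6847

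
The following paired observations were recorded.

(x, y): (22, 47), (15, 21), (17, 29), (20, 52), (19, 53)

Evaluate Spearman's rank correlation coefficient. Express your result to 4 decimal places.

0.6000

Rank x: 5, 1, 2, 4, 3
Rank y: 3, 1, 2, 4, 5
d = rank(x) − rank(y): 2, 0, 0, 0, -2; Σd² = 8
ρ = 1 − 6Σd² / [n(n²−1)] = 1 − 6×8 / (5×24) = 1 − 48/120 ≈ 0.6000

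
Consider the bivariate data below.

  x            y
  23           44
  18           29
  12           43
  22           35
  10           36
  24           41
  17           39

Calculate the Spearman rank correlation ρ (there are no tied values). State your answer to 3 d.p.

Rank x: 6, 4, 2, 5, 1, 7, 3
Rank y: 7, 1, 6, 2, 3, 5, 4
d = rank(x) − rank(y): -1, 3, -4, 3, -2, 2, -1; Σd² = 44
ρ = 1 − 6Σd² / [n(n²−1)] = 1 − 6×44 / (7×48) = 1 − 264/336 ≈ 0.214

0.214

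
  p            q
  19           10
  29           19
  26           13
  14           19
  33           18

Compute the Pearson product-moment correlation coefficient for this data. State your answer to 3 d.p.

0.217

n = 5, Σp = 121, Σq = 79, Σp² = 3163, Σq² = 1315, Σpq = 1939
nΣpq − ΣpΣq = 9695 − 9559 = 136
nΣp² − (Σp)² = 15815 − 14641 = 1174; nΣq² − (Σq)² = 6575 − 6241 = 334
r = 136 / √(1174 × 334) = 136 / 626.1917 ≈ 0.217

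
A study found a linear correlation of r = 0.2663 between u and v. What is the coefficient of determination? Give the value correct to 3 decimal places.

0.071

r² = (0.2663)² = 0.071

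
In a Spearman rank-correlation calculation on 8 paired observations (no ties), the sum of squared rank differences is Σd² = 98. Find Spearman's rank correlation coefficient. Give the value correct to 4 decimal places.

ρ = 1 − 6Σd² / [n(n²−1)] = 1 − 6×98 / (8×63)
  = 1 − 588/504 = 1 − 1.16667 ≈ -0.1667

-0.1667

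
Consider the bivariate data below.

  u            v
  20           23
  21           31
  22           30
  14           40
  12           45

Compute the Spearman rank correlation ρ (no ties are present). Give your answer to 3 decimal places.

-0.700

Rank u: 3, 4, 5, 2, 1
Rank v: 1, 3, 2, 4, 5
d = rank(u) − rank(v): 2, 1, 3, -2, -4; Σd² = 34
ρ = 1 − 6Σd² / [n(n²−1)] = 1 − 6×34 / (5×24) = 1 − 204/120 ≈ -0.700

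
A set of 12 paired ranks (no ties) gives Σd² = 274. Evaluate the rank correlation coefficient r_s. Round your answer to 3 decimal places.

0.042

ρ = 1 − 6Σd² / [n(n²−1)] = 1 − 6×274 / (12×143)
  = 1 − 1644/1716 = 1 − 0.9580 ≈ 0.042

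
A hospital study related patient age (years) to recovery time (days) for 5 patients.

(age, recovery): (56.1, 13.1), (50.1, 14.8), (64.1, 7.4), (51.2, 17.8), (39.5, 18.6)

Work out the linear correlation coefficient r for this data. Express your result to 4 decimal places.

n = 5, Σx = 261, Σy = 71.7, Σx² = 13947.72, Σy² = 1108.21, Σxy = 3596.79
nΣxy − ΣxΣy = 17983.95 − 18713.7 = -729.75
nΣx² − (Σx)² = 69738.6 − 68121 = 1617.6; nΣy² − (Σy)² = 5541.05 − 5140.89 = 400.16
r = -729.75 / √(1617.6 × 400.16) = -729.75 / 804.5488 ≈ -0.9070

-0.9070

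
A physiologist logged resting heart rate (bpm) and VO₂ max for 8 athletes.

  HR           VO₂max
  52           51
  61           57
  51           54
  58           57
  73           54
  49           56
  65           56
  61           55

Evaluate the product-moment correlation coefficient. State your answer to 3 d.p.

n = 8, Σx = 470, Σy = 440, Σx² = 28066, Σy² = 24228, Σxy = 25870
nΣxy − ΣxΣy = 206960 − 206800 = 160
nΣx² − (Σx)² = 224528 − 220900 = 3628; nΣy² − (Σy)² = 193824 − 193600 = 224
r = 160 / √(3628 × 224) = 160 / 901.4832 ≈ 0.177

0.177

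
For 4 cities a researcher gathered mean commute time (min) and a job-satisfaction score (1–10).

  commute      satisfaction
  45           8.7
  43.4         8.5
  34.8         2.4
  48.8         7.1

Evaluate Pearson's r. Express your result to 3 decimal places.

0.811

n = 4, Σx = 172, Σy = 26.7, Σx² = 7501.04, Σy² = 204.11, Σxy = 1190.4
nΣxy − ΣxΣy = 4761.6 − 4592.4 = 169.2
nΣx² − (Σx)² = 30004.16 − 29584 = 420.16; nΣy² − (Σy)² = 816.44 − 712.89 = 103.55
r = 169.2 / √(420.16 × 103.55) = 169.2 / 208.5847 ≈ 0.811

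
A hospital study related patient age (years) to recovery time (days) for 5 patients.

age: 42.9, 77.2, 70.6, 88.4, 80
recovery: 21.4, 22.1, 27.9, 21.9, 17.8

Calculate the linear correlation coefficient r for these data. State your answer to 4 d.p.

-0.1004

n = 5, Σx = 359.1, Σy = 111.1, Σx² = 26999.17, Σy² = 2521.23, Σxy = 7953.88
nΣxy − ΣxΣy = 39769.4 − 39896.01 = -126.61
nΣx² − (Σx)² = 134995.85 − 128952.81 = 6043.04; nΣy² − (Σy)² = 12606.15 − 12343.21 = 262.94
r = -126.61 / √(6043.04 × 262.94) = -126.61 / 1260.5384 ≈ -0.1004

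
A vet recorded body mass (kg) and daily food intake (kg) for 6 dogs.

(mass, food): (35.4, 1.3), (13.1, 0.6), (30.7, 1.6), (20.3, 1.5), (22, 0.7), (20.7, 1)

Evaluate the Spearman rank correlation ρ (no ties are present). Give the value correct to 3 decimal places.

0.486

Rank mass: 6, 1, 5, 2, 4, 3
Rank food: 4, 1, 6, 5, 2, 3
d = rank(mass) − rank(food): 2, 0, -1, -3, 2, 0; Σd² = 18
ρ = 1 − 6Σd² / [n(n²−1)] = 1 − 6×18 / (6×35) = 1 − 108/210 ≈ 0.486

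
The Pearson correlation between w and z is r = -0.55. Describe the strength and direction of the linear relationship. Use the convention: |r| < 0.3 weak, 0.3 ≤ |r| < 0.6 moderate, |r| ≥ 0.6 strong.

r = -0.55 < 0 so the relationship is negative.
|r| = 0.55, which falls in the moderate range.

moderate negative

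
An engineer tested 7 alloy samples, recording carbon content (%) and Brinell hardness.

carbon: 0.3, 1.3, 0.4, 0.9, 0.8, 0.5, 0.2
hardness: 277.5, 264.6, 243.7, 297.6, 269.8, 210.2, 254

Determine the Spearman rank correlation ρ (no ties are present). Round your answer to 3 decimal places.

0.286

Rank carbon: 2, 7, 3, 6, 5, 4, 1
Rank hardness: 6, 4, 2, 7, 5, 1, 3
d = rank(carbon) − rank(hardness): -4, 3, 1, -1, 0, 3, -2; Σd² = 40
ρ = 1 − 6Σd² / [n(n²−1)] = 1 − 6×40 / (7×48) = 1 − 240/336 ≈ 0.286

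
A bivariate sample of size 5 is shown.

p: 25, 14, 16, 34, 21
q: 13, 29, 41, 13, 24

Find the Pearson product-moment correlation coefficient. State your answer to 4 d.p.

n = 5, Σp = 110, Σq = 120, Σp² = 2674, Σq² = 3436, Σpq = 2333
nΣpq − ΣpΣq = 11665 − 13200 = -1535
nΣp² − (Σp)² = 13370 − 12100 = 1270; nΣq² − (Σq)² = 17180 − 14400 = 2780
r = -1535 / √(1270 × 2780) = -1535 / 1878.9891 ≈ -0.8169

-0.8169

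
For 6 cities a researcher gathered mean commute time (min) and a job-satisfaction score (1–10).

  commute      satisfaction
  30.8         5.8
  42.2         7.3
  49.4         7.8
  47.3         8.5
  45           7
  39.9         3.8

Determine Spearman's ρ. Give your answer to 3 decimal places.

0.829

Rank commute: 1, 3, 6, 5, 4, 2
Rank satisfaction: 2, 4, 5, 6, 3, 1
d = rank(commute) − rank(satisfaction): -1, -1, 1, -1, 1, 1; Σd² = 6
ρ = 1 − 6Σd² / [n(n²−1)] = 1 − 6×6 / (6×35) = 1 − 36/210 ≈ 0.829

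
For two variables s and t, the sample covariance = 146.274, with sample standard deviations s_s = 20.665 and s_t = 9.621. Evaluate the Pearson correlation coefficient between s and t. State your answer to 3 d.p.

0.736

r = Cov(s,t) / (s_s · s_t) = 146.274 / (20.665 × 9.621)
  = 146.274 / 198.8180 ≈ 0.736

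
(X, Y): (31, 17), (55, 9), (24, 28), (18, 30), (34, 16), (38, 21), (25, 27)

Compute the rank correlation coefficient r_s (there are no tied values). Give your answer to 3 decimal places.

Rank X: 4, 7, 2, 1, 5, 6, 3
Rank Y: 3, 1, 6, 7, 2, 4, 5
d = rank(X) − rank(Y): 1, 6, -4, -6, 3, 2, -2; Σd² = 106
ρ = 1 − 6Σd² / [n(n²−1)] = 1 − 6×106 / (7×48) = 1 − 636/336 ≈ -0.893

-0.893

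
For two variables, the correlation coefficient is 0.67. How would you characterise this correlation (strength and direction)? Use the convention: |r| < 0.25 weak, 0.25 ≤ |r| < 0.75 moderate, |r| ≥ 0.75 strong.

r = 0.67 > 0 so the relationship is positive.
|r| = 0.67, which falls in the moderate range.

moderate positive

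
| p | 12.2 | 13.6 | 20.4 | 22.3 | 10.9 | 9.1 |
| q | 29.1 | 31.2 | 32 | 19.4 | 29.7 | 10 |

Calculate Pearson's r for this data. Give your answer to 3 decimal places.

0.198

n = 6, Σp = 88.5, Σq = 151.4, Σp² = 1448.87, Σq² = 4202.7, Σpq = 2279.49
nΣpq − ΣpΣq = 13676.94 − 13398.9 = 278.04
nΣp² − (Σp)² = 8693.22 − 7832.25 = 860.97; nΣq² − (Σq)² = 25216.2 − 22921.96 = 2294.24
r = 278.04 / √(860.97 × 2294.24) = 278.04 / 1405.4436 ≈ 0.198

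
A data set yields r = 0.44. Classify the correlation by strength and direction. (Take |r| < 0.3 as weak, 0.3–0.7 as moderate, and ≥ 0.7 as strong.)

r = 0.44 > 0 so the relationship is positive.
|r| = 0.44, which falls in the moderate range.

moderate positive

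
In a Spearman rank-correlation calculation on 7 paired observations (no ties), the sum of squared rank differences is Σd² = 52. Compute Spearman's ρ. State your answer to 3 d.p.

0.071

ρ = 1 − 6Σd² / [n(n²−1)] = 1 − 6×52 / (7×48)
  = 1 − 312/336 = 1 − 0.9286 ≈ 0.071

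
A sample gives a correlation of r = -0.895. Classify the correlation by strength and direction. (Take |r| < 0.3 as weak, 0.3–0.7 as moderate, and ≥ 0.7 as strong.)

strong negative

r = -0.895 < 0 so the relationship is negative.
|r| = 0.895, which falls in the strong range.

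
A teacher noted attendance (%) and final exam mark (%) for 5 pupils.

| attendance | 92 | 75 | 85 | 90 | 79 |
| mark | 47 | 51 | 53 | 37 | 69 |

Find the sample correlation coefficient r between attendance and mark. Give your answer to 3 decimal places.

n = 5, Σx = 421, Σy = 257, Σx² = 35655, Σy² = 13749, Σxy = 21435
nΣxy − ΣxΣy = 107175 − 108197 = -1022
nΣx² − (Σx)² = 178275 − 177241 = 1034; nΣy² − (Σy)² = 68745 − 66049 = 2696
r = -1022 / √(1034 × 2696) = -1022 / 1669.6299 ≈ -0.612

-0.612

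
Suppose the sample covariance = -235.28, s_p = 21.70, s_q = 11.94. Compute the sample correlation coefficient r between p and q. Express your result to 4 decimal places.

-0.9081

r = Cov(p,q) / (s_p · s_q) = -235.28 / (21.70 × 11.94)
  = -235.28 / 259.0980 ≈ -0.9081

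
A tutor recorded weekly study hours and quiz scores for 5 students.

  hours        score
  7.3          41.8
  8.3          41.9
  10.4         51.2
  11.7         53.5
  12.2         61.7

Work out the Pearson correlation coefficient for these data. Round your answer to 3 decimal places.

n = 5, Σx = 49.9, Σy = 250.1, Σx² = 516.07, Σy² = 12793.43, Σxy = 2564.08
nΣxy − ΣxΣy = 12820.4 − 12479.99 = 340.41
nΣx² − (Σx)² = 2580.35 − 2490.01 = 90.34; nΣy² − (Σy)² = 63967.15 − 62550.01 = 1417.14
r = 340.41 / √(90.34 × 1417.14) = 340.41 / 357.8050 ≈ 0.951

0.951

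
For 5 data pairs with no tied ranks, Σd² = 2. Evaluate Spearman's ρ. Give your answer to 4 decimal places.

0.9000

ρ = 1 − 6Σd² / [n(n²−1)] = 1 − 6×2 / (5×24)
  = 1 − 12/120 = 1 − 0.10000 ≈ 0.9000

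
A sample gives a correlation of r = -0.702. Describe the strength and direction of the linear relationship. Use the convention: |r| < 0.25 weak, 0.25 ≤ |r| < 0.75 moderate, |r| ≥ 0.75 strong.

moderate negative

r = -0.702 < 0 so the relationship is negative.
|r| = 0.702, which falls in the moderate range.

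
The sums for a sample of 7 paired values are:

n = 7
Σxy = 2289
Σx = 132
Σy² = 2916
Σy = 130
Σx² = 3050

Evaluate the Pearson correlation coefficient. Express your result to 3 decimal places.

r = (nΣxy − ΣxΣy) / √[(nΣx² − (Σx)²)(nΣy² − (Σy)²)]
Numerator: 7×2289 − 132×130 = -1137
Denominator: √[(21350 − 17424)(20412 − 16900)] = √[3926 × 3512] = 3713.2347
r = -1137 / 3713.2347 ≈ -0.306

-0.306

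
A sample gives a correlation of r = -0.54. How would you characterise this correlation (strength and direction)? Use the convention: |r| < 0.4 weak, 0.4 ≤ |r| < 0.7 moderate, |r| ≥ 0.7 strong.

r = -0.54 < 0 so the relationship is negative.
|r| = 0.54, which falls in the moderate range.

moderate negative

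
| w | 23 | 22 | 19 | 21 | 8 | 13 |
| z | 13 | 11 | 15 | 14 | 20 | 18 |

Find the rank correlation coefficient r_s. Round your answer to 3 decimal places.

-0.943

Rank w: 6, 5, 3, 4, 1, 2
Rank z: 2, 1, 4, 3, 6, 5
d = rank(w) − rank(z): 4, 4, -1, 1, -5, -3; Σd² = 68
ρ = 1 − 6Σd² / [n(n²−1)] = 1 − 6×68 / (6×35) = 1 − 408/210 ≈ -0.943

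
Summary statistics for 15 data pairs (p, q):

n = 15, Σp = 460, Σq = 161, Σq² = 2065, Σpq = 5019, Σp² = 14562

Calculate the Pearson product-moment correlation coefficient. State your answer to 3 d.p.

0.209

r = (nΣpq − ΣpΣq) / √[(nΣp² − (Σp)²)(nΣq² − (Σq)²)]
Numerator: 15×5019 − 460×161 = 1225
Denominator: √[(218430 − 211600)(30975 − 25921)] = √[6830 × 5054] = 5875.2719
r = 1225 / 5875.2719 ≈ 0.209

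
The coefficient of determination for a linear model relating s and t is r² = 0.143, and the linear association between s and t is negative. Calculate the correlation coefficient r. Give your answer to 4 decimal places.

|r| = √0.143 = 0.3782
The association is negative, so r = −0.3782.

-0.3782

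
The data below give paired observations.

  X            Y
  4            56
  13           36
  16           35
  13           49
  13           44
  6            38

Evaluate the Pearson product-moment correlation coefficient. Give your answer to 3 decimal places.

-0.543

n = 6, ΣX = 65, ΣY = 258, ΣX² = 815, ΣY² = 11438, ΣXY = 2689
nΣXY − ΣXΣY = 16134 − 16770 = -636
nΣX² − (ΣX)² = 4890 − 4225 = 665; nΣY² − (ΣY)² = 68628 − 66564 = 2064
r = -636 / √(665 × 2064) = -636 / 1171.5631 ≈ -0.543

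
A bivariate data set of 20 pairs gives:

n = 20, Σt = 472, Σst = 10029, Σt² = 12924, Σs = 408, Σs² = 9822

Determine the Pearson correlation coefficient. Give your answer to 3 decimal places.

0.245

r = (nΣst − ΣsΣt) / √[(nΣs² − (Σs)²)(nΣt² − (Σt)²)]
Numerator: 20×10029 − 408×472 = 8004
Denominator: √[(196440 − 166464)(258480 − 222784)] = √[29976 × 35696] = 32711.2106
r = 8004 / 32711.2106 ≈ 0.245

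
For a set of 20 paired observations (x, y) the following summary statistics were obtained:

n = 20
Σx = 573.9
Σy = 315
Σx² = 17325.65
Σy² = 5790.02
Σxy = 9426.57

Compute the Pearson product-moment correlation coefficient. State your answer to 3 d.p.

0.460

r = (nΣxy − ΣxΣy) / √[(nΣx² − (Σx)²)(nΣy² − (Σy)²)]
Numerator: 20×9426.57 − 573.9×315 = 7752.9
Denominator: √[(346513 − 329361.21)(115800.4 − 99225)] = √[17151.79 × 16575.4] = 16861.1322
r = 7752.9 / 16861.1322 ≈ 0.460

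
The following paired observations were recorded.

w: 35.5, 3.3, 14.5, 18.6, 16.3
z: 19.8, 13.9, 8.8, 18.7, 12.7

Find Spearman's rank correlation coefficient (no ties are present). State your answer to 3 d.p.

Rank w: 5, 1, 2, 4, 3
Rank z: 5, 3, 1, 4, 2
d = rank(w) − rank(z): 0, -2, 1, 0, 1; Σd² = 6
ρ = 1 − 6Σd² / [n(n²−1)] = 1 − 6×6 / (5×24) = 1 − 36/120 ≈ 0.700

0.700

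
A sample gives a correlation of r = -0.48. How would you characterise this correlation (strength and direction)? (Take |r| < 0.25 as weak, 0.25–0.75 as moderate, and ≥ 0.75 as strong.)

moderate negative

r = -0.48 < 0 so the relationship is negative.
|r| = 0.48, which falls in the moderate range.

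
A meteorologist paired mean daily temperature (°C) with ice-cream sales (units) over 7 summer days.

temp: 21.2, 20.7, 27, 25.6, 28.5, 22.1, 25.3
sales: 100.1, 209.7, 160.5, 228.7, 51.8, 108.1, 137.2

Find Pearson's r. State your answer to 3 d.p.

-0.229

n = 7, Σx = 170.4, Σy = 996.1, Σx² = 4203.04, Σy² = 165250.73, Σxy = 23987.6
nΣxy − ΣxΣy = 167913.2 − 169735.44 = -1822.24
nΣx² − (Σx)² = 29421.28 − 29036.16 = 385.12; nΣy² − (Σy)² = 1156755.11 − 992215.21 = 164539.9
r = -1822.24 / √(385.12 × 164539.9) = -1822.24 / 7960.3773 ≈ -0.229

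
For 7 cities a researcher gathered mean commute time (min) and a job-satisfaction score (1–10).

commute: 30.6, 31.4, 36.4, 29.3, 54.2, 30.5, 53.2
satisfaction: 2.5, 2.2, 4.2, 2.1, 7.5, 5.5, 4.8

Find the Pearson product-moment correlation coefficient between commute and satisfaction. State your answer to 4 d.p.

n = 7, Σx = 265.6, Σy = 28.8, Σx² = 10803.9, Σy² = 142.68, Σxy = 1189.6
nΣxy − ΣxΣy = 8327.2 − 7649.28 = 677.92
nΣx² − (Σx)² = 75627.3 − 70543.36 = 5083.94; nΣy² − (Σy)² = 998.76 − 829.44 = 169.32
r = 677.92 / √(5083.94 × 169.32) = 677.92 / 927.7999 ≈ 0.7307

0.7307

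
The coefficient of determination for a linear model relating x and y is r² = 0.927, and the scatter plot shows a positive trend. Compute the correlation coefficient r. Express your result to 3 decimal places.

0.963

|r| = √0.927 = 0.963
The association is positive, so r = 0.963.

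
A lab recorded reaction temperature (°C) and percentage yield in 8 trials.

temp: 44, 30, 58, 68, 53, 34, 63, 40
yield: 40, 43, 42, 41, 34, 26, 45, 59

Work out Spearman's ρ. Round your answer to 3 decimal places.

Rank temp: 4, 1, 6, 8, 5, 2, 7, 3
Rank yield: 3, 6, 5, 4, 2, 1, 7, 8
d = rank(temp) − rank(yield): 1, -5, 1, 4, 3, 1, 0, -5; Σd² = 78
ρ = 1 − 6Σd² / [n(n²−1)] = 1 − 6×78 / (8×63) = 1 − 468/504 ≈ 0.071

0.071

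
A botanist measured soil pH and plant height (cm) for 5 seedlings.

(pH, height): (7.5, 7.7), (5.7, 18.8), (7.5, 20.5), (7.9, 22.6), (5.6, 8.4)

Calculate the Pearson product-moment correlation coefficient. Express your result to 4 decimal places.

0.3470

n = 5, Σx = 34.2, Σy = 78, Σx² = 238.76, Σy² = 1414.3, Σxy = 544.24
nΣxy − ΣxΣy = 2721.2 − 2667.6 = 53.6
nΣx² − (Σx)² = 1193.8 − 1169.64 = 24.16; nΣy² − (Σy)² = 7071.5 − 6084 = 987.5
r = 53.6 / √(24.16 × 987.5) = 53.6 / 154.4604 ≈ 0.3470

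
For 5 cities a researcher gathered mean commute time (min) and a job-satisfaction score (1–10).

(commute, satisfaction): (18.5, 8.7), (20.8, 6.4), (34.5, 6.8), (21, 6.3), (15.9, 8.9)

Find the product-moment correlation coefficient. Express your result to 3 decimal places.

-0.514

n = 5, Σx = 110.7, Σy = 37.1, Σx² = 2658.95, Σy² = 281.79, Σxy = 802.48
nΣxy − ΣxΣy = 4012.4 − 4106.97 = -94.57
nΣx² − (Σx)² = 13294.75 − 12254.49 = 1040.26; nΣy² − (Σy)² = 1408.95 − 1376.41 = 32.54
r = -94.57 / √(1040.26 × 32.54) = -94.57 / 183.9839 ≈ -0.514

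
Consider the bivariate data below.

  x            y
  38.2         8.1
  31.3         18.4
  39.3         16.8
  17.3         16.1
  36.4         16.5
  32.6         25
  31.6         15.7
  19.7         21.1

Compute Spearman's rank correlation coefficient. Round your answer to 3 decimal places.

-0.190

Rank x: 7, 3, 8, 1, 6, 5, 4, 2
Rank y: 1, 6, 5, 3, 4, 8, 2, 7
d = rank(x) − rank(y): 6, -3, 3, -2, 2, -3, 2, -5; Σd² = 100
ρ = 1 − 6Σd² / [n(n²−1)] = 1 − 6×100 / (8×63) = 1 − 600/504 ≈ -0.190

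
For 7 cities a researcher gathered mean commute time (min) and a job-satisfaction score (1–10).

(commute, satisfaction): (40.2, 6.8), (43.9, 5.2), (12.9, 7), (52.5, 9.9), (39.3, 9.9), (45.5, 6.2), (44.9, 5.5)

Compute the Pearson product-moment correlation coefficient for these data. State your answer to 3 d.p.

n = 7, Σx = 279.2, Σy = 50.5, Σx² = 12096.66, Σy² = 386.99, Σxy = 2029.81
nΣxy − ΣxΣy = 14208.67 − 14099.6 = 109.07
nΣx² − (Σx)² = 84676.62 − 77952.64 = 6723.98; nΣy² − (Σy)² = 2708.93 − 2550.25 = 158.68
r = 109.07 / √(6723.98 × 158.68) = 109.07 / 1032.9381 ≈ 0.106

0.106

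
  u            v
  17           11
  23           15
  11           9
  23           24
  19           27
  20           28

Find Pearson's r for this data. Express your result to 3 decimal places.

n = 6, Σu = 113, Σv = 114, Σu² = 2229, Σv² = 2516, Σuv = 2256
nΣuv − ΣuΣv = 13536 − 12882 = 654
nΣu² − (Σu)² = 13374 − 12769 = 605; nΣv² − (Σv)² = 15096 − 12996 = 2100
r = 654 / √(605 × 2100) = 654 / 1127.1646 ≈ 0.580

0.580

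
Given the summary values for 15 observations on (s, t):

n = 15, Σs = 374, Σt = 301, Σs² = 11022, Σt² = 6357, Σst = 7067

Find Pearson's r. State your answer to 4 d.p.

-0.5972

r = (nΣst − ΣsΣt) / √[(nΣs² − (Σs)²)(nΣt² − (Σt)²)]
Numerator: 15×7067 − 374×301 = -6569
Denominator: √[(165330 − 139876)(95355 − 90601)] = √[25454 × 4754] = 11000.3780
r = -6569 / 11000.3780 ≈ -0.5972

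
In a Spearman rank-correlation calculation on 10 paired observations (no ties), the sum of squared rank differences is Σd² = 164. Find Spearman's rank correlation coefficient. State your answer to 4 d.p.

ρ = 1 − 6Σd² / [n(n²−1)] = 1 − 6×164 / (10×99)
  = 1 − 984/990 = 1 − 0.99394 ≈ 0.0061

0.0061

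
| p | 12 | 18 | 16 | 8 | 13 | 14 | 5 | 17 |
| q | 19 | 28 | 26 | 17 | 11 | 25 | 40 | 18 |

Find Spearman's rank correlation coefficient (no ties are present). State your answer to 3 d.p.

0.095

Rank p: 3, 8, 6, 2, 4, 5, 1, 7
Rank q: 4, 7, 6, 2, 1, 5, 8, 3
d = rank(p) − rank(q): -1, 1, 0, 0, 3, 0, -7, 4; Σd² = 76
ρ = 1 − 6Σd² / [n(n²−1)] = 1 − 6×76 / (8×63) = 1 − 456/504 ≈ 0.095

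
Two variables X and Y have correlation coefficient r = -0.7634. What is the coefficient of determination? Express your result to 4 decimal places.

0.5828

r² = (-0.7634)² = 0.5828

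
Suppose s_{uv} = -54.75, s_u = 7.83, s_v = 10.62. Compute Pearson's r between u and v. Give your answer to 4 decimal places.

-0.6584

r = Cov(u,v) / (s_u · s_v) = -54.75 / (7.83 × 10.62)
  = -54.75 / 83.1546 ≈ -0.6584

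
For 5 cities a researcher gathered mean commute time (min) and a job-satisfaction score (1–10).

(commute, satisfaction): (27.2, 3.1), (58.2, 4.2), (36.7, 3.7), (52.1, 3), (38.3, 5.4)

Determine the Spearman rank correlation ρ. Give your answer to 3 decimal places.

0.200

Rank commute: 1, 5, 2, 4, 3
Rank satisfaction: 2, 4, 3, 1, 5
d = rank(commute) − rank(satisfaction): -1, 1, -1, 3, -2; Σd² = 16
ρ = 1 − 6Σd² / [n(n²−1)] = 1 − 6×16 / (5×24) = 1 − 96/120 ≈ 0.200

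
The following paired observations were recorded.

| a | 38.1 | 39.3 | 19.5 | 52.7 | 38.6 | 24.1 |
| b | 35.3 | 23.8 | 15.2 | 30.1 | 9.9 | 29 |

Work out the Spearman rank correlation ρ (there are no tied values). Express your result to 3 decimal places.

0.200

Rank a: 3, 5, 1, 6, 4, 2
Rank b: 6, 3, 2, 5, 1, 4
d = rank(a) − rank(b): -3, 2, -1, 1, 3, -2; Σd² = 28
ρ = 1 − 6Σd² / [n(n²−1)] = 1 − 6×28 / (6×35) = 1 − 168/210 ≈ 0.200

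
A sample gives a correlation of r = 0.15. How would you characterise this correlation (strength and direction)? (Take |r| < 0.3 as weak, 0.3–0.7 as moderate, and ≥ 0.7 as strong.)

r = 0.15 > 0 so the relationship is positive.
|r| = 0.15, which falls in the weak range.

weak positive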